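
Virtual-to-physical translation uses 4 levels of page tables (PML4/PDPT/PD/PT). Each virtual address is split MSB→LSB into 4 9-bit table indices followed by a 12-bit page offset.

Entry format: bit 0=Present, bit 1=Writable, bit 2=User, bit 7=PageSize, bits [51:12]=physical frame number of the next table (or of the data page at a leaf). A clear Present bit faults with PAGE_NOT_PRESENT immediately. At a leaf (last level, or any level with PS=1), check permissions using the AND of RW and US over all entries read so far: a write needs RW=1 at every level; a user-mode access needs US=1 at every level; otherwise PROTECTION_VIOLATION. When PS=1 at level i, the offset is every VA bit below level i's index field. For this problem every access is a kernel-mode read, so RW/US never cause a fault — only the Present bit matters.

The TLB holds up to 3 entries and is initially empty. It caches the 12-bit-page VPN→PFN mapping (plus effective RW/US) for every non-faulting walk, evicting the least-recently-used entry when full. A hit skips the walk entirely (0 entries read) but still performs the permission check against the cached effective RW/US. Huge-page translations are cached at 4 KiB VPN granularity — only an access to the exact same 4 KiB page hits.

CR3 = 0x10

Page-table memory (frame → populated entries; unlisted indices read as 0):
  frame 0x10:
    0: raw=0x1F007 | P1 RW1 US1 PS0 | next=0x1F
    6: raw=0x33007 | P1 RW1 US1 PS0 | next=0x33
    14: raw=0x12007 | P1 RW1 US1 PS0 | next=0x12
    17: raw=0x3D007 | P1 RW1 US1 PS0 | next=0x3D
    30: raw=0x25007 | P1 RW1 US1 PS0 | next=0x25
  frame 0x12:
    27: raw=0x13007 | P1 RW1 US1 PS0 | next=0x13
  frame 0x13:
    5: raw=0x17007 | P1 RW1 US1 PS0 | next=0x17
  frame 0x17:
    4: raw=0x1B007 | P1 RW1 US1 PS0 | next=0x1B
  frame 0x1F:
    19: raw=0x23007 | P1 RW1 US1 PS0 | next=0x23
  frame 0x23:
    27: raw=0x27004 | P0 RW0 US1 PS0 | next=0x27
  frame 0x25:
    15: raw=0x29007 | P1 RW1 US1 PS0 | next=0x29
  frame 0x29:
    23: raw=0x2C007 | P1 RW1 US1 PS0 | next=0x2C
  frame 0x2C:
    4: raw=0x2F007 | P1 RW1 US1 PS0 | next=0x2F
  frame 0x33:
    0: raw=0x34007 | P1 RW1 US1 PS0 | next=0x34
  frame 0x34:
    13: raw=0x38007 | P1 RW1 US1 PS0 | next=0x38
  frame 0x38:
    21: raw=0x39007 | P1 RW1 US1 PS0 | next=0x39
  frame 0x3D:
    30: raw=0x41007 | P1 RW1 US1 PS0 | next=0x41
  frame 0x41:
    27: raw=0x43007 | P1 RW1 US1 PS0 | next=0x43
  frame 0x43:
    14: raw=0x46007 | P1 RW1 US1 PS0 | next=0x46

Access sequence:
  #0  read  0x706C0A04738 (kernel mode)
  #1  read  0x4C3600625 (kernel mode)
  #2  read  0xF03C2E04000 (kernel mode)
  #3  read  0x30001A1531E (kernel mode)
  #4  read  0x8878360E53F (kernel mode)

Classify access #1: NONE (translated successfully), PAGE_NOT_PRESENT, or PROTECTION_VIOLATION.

Walk each access:
#0 VA=0x706C0A04738 (r,kernel):
  L0: frame=0x10 idx=14 entry=0x12007 [P=1 RW=1 US=1 PS=0]
  L1: frame=0x12 idx=27 entry=0x13007 [P=1 RW=1 US=1 PS=0]
  L2: frame=0x13 idx=5 entry=0x17007 [P=1 RW=1 US=1 PS=0]
  L3: frame=0x17 idx=4 entry=0x1B007 [P=1 RW=1 US=1 PS=0]
  ⇒ phys 0x1B738  [4 reads]
#1 VA=0x4C3600625 (r,kernel):
  L0: frame=0x10 idx=0 entry=0x1F007 [P=1 RW=1 US=1 PS=0]
  L1: frame=0x1F idx=19 entry=0x23007 [P=1 RW=1 US=1 PS=0]
  L2: frame=0x23 idx=27 entry=0x27004 [P=0 RW=0 US=1 PS=0]
  ⇒ fault: PAGE_NOT_PRESENT  — 3 lookups
#2 VA=0xF03C2E04000 (r,kernel):
  L0: frame=0x10 idx=30 entry=0x25007 [P=1 RW=1 US=1 PS=0]
  L1: frame=0x25 idx=15 entry=0x29007 [P=1 RW=1 US=1 PS=0]
  L2: frame=0x29 idx=23 entry=0x2C007 [P=1 RW=1 US=1 PS=0]
  L3: frame=0x2C idx=4 entry=0x2F007 [P=1 RW=1 US=1 PS=0]
  ⇒ phys 0x2F000  [4 reads]
#3 VA=0x30001A1531E (r,kernel):
  L0: frame=0x10 idx=6 entry=0x33007 [P=1 RW=1 US=1 PS=0]
  L1: frame=0x33 idx=0 entry=0x34007 [P=1 RW=1 US=1 PS=0]
  L2: frame=0x34 idx=13 entry=0x38007 [P=1 RW=1 US=1 PS=0]
  L3: frame=0x38 idx=21 entry=0x39007 [P=1 RW=1 US=1 PS=0]
  ⇒ phys 0x3931E  [4 reads]
#4 VA=0x8878360E53F (r,kernel):
  L0: frame=0x10 idx=17 entry=0x3D007 [P=1 RW=1 US=1 PS=0]
  L1: frame=0x3D idx=30 entry=0x41007 [P=1 RW=1 US=1 PS=0]
  L2: frame=0x41 idx=27 entry=0x43007 [P=1 RW=1 US=1 PS=0]
  L3: frame=0x43 idx=14 entry=0x46007 [P=1 RW=1 US=1 PS=0]
  ⇒ phys 0x4653F  [4 reads]

Access #1 fault: PAGE_NOT_PRESENT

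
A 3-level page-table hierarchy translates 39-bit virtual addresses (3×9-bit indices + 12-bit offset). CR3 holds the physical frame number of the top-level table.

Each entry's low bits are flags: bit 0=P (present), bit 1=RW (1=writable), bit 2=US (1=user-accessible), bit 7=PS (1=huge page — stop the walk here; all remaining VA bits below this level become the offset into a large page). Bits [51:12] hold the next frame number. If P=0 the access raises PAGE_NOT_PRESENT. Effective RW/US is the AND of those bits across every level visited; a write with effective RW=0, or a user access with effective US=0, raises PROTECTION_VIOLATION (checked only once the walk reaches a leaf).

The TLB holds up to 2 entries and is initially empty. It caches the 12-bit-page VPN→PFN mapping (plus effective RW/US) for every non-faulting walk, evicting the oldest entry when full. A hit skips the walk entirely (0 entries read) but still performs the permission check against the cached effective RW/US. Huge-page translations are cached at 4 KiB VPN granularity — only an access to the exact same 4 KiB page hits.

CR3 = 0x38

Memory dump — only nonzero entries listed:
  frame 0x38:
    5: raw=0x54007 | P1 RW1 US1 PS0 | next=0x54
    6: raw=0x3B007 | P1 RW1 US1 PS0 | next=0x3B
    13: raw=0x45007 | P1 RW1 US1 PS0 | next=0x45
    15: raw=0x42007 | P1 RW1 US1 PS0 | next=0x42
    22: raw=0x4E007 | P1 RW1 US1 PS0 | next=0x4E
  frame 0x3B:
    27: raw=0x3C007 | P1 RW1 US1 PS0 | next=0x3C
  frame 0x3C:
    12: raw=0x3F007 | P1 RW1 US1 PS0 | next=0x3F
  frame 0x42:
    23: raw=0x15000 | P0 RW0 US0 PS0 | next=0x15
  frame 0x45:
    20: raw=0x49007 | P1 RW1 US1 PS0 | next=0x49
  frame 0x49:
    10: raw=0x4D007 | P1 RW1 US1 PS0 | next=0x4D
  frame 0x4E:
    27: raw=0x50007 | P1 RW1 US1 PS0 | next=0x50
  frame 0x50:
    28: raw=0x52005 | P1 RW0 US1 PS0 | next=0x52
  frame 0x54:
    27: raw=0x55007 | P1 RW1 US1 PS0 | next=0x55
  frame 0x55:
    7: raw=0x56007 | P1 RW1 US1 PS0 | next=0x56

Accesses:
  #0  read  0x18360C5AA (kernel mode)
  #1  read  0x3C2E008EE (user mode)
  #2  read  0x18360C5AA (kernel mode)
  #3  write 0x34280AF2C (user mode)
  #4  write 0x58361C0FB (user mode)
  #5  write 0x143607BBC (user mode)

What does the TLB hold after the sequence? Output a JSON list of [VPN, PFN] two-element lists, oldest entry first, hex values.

Walk each access:
#0 VA=0x18360C5AA (r,kernel):
  [0] read 0x38 idx=6: raw=0x3B007 flags P=1 W=1 U=1 S=0
  [1] read 0x3B idx=27: raw=0x3C007 flags P=1 W=1 U=1 S=0
  [2] read 0x3C idx=12: raw=0x3F007 flags P=1 W=1 U=1 S=0
  → PA=0x3F5AA  (3 entries read)
#1 VA=0x3C2E008EE (r,user):
  [0] read 0x38 idx=15: raw=0x42007 flags P=1 W=1 U=1 S=0
  [1] read 0x42 idx=23: raw=0x15000 flags P=0 W=0 U=0 S=0
  ⇒ fault: PAGE_NOT_PRESENT  — 2 lookups
#2 VA=0x18360C5AA (r,kernel):
  TLB hit vpn=0x18360C → PA=0x3F5AA
#3 VA=0x34280AF2C (w,user):
  [0] read 0x38 idx=13: raw=0x45007 flags P=1 W=1 U=1 S=0
  [1] read 0x45 idx=20: raw=0x49007 flags P=1 W=1 U=1 S=0
  [2] read 0x49 idx=10: raw=0x4D007 flags P=1 W=1 U=1 S=0
  → PA=0x4DF2C  (3 entries read)
#4 VA=0x58361C0FB (w,user):
  [0] read 0x38 idx=22: raw=0x4E007 flags P=1 W=1 U=1 S=0
  [1] read 0x4E idx=27: raw=0x50007 flags P=1 W=1 U=1 S=0
  [2] read 0x50 idx=28: raw=0x52005 flags P=1 W=0 U=1 S=0
  ⇒ fault: PROTECTION_VIOLATION  — 3 lookups
#5 VA=0x143607BBC (w,user):
  [0] read 0x38 idx=5: raw=0x54007 flags P=1 W=1 U=1 S=0
  [1] read 0x54 idx=27: raw=0x55007 flags P=1 W=1 U=1 S=0
  [2] read 0x55 idx=7: raw=0x56007 flags P=1 W=1 U=1 S=0
  → PA=0x56BBC  (3 entries read)

TLB: [["0x34280A", "0x4D"], ["0x143607", "0x56"]]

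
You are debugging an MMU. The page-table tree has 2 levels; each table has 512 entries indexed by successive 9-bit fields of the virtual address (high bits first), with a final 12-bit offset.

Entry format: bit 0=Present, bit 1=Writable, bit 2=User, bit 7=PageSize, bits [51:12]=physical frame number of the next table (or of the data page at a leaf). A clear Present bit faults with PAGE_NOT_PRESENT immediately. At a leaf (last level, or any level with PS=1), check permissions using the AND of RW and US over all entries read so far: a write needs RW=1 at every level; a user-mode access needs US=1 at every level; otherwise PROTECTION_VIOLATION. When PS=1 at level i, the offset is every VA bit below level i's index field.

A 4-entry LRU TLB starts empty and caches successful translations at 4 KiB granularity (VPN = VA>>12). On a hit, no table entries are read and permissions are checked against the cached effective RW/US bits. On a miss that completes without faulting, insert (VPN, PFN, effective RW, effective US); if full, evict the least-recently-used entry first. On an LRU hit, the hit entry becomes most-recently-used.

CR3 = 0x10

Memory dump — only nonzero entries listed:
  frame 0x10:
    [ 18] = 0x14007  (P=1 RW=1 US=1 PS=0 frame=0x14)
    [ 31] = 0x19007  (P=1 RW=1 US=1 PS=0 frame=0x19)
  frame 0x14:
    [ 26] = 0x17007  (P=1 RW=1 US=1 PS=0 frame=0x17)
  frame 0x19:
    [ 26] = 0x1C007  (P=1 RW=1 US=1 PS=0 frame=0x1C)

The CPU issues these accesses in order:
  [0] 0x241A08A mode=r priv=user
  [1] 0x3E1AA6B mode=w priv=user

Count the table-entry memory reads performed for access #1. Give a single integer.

Trace:
#0 VA=0x241A08A (r,user):
  L0 @0x10[18] → 0x14007  P=1,RW=1,US=1,PS=0
  L1 @0x14[26] → 0x17007  P=1,RW=1,US=1,PS=0
  ⇒ phys 0x1708A  [2 reads]
#1 VA=0x3E1AA6B (w,user):
  L0 @0x10[31] → 0x19007  P=1,RW=1,US=1,PS=0
  L1 @0x19[26] → 0x1C007  P=1,RW=1,US=1,PS=0
  ⇒ phys 0x1CA6B  [2 reads]

Entries read for #1: 2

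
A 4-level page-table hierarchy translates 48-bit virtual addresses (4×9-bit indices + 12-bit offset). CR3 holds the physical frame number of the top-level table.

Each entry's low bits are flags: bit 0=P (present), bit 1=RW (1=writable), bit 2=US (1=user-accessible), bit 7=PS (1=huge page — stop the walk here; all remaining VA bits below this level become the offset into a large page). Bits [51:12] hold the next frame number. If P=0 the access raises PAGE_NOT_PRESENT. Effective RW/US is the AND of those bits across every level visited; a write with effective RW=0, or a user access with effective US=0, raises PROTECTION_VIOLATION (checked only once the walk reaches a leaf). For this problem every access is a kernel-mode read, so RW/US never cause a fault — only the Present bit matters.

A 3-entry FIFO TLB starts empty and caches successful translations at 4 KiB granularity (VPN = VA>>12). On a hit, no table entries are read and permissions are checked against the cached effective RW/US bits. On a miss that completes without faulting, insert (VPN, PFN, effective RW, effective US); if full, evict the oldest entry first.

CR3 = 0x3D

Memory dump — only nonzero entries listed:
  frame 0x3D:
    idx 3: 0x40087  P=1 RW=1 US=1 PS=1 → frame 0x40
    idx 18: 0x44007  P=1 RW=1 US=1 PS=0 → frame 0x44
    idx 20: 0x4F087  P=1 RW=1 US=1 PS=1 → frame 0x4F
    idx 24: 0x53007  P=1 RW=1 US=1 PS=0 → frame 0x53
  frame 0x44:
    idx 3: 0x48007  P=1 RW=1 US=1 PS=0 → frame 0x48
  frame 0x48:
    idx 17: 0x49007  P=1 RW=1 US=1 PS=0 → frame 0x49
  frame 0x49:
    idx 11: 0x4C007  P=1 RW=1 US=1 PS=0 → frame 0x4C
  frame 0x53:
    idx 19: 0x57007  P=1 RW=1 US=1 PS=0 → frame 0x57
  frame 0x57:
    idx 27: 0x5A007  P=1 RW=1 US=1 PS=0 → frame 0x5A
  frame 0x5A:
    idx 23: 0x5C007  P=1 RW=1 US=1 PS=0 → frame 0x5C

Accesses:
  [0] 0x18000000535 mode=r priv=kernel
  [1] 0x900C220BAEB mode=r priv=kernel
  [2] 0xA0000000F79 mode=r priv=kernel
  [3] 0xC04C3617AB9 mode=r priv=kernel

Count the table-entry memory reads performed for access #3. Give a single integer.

Walk each access:
#0 VA=0x18000000535 (r,kernel):
  L0: frame=0x3D idx=3 entry=0x40087 [P=1 RW=1 US=1 PS=1]
  ⇒ phys 0x40535 (huge @L0)  [1 reads]
#1 VA=0x900C220BAEB (r,kernel):
  L0: frame=0x3D idx=18 entry=0x44007 [P=1 RW=1 US=1 PS=0]
  L1: frame=0x44 idx=3 entry=0x48007 [P=1 RW=1 US=1 PS=0]
  L2: frame=0x48 idx=17 entry=0x49007 [P=1 RW=1 US=1 PS=0]
  L3: frame=0x49 idx=11 entry=0x4C007 [P=1 RW=1 US=1 PS=0]
  ⇒ phys 0x4CAEB  [4 reads]
#2 VA=0xA0000000F79 (r,kernel):
  L0: frame=0x3D idx=20 entry=0x4F087 [P=1 RW=1 US=1 PS=1]
  ⇒ phys 0x4FF79 (huge @L0)  [1 reads]
#3 VA=0xC04C3617AB9 (r,kernel):
  L0: frame=0x3D idx=24 entry=0x53007 [P=1 RW=1 US=1 PS=0]
  L1: frame=0x53 idx=19 entry=0x57007 [P=1 RW=1 US=1 PS=0]
  L2: frame=0x57 idx=27 entry=0x5A007 [P=1 RW=1 US=1 PS=0]
  L3: frame=0x5A idx=23 entry=0x5C007 [P=1 RW=1 US=1 PS=0]
  ⇒ phys 0x5CAB9  [4 reads]

Entries read for #3: 4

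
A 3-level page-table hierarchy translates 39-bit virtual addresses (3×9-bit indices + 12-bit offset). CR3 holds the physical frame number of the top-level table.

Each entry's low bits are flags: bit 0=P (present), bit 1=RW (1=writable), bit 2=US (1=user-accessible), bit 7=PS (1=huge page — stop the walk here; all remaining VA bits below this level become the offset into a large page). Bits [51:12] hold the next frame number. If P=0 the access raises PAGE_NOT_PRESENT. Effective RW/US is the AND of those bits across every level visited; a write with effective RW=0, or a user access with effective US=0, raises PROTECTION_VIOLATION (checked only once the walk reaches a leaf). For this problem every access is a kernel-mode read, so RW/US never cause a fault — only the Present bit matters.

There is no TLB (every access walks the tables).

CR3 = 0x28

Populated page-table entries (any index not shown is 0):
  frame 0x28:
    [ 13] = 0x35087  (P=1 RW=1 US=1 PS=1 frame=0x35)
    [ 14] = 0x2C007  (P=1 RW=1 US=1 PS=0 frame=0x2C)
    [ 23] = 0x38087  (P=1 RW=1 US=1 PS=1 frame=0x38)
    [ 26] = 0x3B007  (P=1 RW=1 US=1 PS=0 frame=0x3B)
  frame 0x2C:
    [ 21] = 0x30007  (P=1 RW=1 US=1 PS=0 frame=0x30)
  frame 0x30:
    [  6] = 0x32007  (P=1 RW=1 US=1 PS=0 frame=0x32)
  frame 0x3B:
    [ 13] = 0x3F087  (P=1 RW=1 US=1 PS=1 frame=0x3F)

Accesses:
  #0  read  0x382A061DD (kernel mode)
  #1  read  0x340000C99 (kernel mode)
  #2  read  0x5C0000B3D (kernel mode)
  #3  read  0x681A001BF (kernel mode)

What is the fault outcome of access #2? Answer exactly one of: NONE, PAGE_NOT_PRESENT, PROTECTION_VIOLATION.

Walk each access:
#0 VA=0x382A061DD (r,kernel):
  [0] read 0x28 idx=14: raw=0x2C007 flags P=1 W=1 U=1 S=0
  [1] read 0x2C idx=21: raw=0x30007 flags P=1 W=1 U=1 S=0
  [2] read 0x30 idx=6: raw=0x32007 flags P=1 W=1 U=1 S=0
  → PA=0x321DD  (3 entries read)
#1 VA=0x340000C99 (r,kernel):
  [0] read 0x28 idx=13: raw=0x35087 flags P=1 W=1 U=1 S=1
  → PA=0x35C99 (huge @L0)  (1 entries read)
#2 VA=0x5C0000B3D (r,kernel):
  [0] read 0x28 idx=23: raw=0x38087 flags P=1 W=1 U=1 S=1
  → PA=0x38B3D (huge @L0)  (1 entries read)
#3 VA=0x681A001BF (r,kernel):
  [0] read 0x28 idx=26: raw=0x3B007 flags P=1 W=1 U=1 S=0
  [1] read 0x3B idx=13: raw=0x3F087 flags P=1 W=1 U=1 S=1
  → PA=0x3F1BF (huge @L1)  (2 entries read)

Access #2 fault: NONE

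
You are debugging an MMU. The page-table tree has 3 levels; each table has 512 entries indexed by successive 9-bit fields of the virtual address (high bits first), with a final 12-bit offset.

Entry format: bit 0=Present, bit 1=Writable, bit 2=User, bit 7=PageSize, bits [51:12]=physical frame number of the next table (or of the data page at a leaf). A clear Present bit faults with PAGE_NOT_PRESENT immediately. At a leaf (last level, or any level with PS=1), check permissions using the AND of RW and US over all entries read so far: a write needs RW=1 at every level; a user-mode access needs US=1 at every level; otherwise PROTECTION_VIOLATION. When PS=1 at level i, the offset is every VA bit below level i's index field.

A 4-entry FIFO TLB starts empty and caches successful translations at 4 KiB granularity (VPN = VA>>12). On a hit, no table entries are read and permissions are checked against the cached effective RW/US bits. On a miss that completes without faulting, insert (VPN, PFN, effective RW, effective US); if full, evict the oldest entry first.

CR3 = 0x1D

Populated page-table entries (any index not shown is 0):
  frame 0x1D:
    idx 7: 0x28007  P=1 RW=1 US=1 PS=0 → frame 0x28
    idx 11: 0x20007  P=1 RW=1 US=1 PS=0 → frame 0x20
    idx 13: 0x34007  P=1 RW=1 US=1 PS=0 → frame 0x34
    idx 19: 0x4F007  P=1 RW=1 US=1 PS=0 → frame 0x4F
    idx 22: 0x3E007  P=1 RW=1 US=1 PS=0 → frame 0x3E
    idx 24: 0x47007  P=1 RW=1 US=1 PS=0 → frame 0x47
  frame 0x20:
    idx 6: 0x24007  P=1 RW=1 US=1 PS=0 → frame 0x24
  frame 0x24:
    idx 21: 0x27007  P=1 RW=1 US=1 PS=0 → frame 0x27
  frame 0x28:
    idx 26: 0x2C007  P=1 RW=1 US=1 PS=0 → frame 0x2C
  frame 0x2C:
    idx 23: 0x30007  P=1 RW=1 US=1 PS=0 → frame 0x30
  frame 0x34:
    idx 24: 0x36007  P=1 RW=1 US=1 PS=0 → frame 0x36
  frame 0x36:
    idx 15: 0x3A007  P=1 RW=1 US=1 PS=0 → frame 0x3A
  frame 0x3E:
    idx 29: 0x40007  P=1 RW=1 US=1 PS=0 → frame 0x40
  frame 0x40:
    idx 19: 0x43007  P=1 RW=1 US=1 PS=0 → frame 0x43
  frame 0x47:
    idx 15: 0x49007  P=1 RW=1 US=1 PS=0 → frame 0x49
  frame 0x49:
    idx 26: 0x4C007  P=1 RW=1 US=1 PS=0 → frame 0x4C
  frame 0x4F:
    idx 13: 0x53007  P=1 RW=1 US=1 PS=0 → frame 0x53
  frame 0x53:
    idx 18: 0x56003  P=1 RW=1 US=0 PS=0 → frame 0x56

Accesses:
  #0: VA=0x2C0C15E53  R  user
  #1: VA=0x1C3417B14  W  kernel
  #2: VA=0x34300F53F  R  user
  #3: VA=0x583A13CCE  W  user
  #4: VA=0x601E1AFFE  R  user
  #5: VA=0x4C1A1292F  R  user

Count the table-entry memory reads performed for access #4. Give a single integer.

Walk each access:
#0 VA=0x2C0C15E53 (r,user):
  L0: frame=0x1D idx=11 entry=0x20007 [P=1 RW=1 US=1 PS=0]
  L1: frame=0x20 idx=6 entry=0x24007 [P=1 RW=1 US=1 PS=0]
  L2: frame=0x24 idx=21 entry=0x27007 [P=1 RW=1 US=1 PS=0]
  ⇒ phys 0x27E53  [3 reads]
#1 VA=0x1C3417B14 (w,kernel):
  L0: frame=0x1D idx=7 entry=0x28007 [P=1 RW=1 US=1 PS=0]
  L1: frame=0x28 idx=26 entry=0x2C007 [P=1 RW=1 US=1 PS=0]
  L2: frame=0x2C idx=23 entry=0x30007 [P=1 RW=1 US=1 PS=0]
  ⇒ phys 0x30B14  [3 reads]
#2 VA=0x34300F53F (r,user):
  L0: frame=0x1D idx=13 entry=0x34007 [P=1 RW=1 US=1 PS=0]
  L1: frame=0x34 idx=24 entry=0x36007 [P=1 RW=1 US=1 PS=0]
  L2: frame=0x36 idx=15 entry=0x3A007 [P=1 RW=1 US=1 PS=0]
  ⇒ phys 0x3A53F  [3 reads]
#3 VA=0x583A13CCE (w,user):
  L0: frame=0x1D idx=22 entry=0x3E007 [P=1 RW=1 US=1 PS=0]
  L1: frame=0x3E idx=29 entry=0x40007 [P=1 RW=1 US=1 PS=0]
  L2: frame=0x40 idx=19 entry=0x43007 [P=1 RW=1 US=1 PS=0]
  ⇒ phys 0x43CCE  [3 reads]
#4 VA=0x601E1AFFE (r,user):
  L0: frame=0x1D idx=24 entry=0x47007 [P=1 RW=1 US=1 PS=0]
  L1: frame=0x47 idx=15 entry=0x49007 [P=1 RW=1 US=1 PS=0]
  L2: frame=0x49 idx=26 entry=0x4C007 [P=1 RW=1 US=1 PS=0]
  ⇒ phys 0x4CFFE  [3 reads]
#5 VA=0x4C1A1292F (r,user):
  L0: frame=0x1D idx=19 entry=0x4F007 [P=1 RW=1 US=1 PS=0]
  L1: frame=0x4F idx=13 entry=0x53007 [P=1 RW=1 US=1 PS=0]
  L2: frame=0x53 idx=18 entry=0x56003 [P=1 RW=1 US=0 PS=0]
  ✗ PROTECTION_VIOLATION  [3 reads]

Entries read for #4: 3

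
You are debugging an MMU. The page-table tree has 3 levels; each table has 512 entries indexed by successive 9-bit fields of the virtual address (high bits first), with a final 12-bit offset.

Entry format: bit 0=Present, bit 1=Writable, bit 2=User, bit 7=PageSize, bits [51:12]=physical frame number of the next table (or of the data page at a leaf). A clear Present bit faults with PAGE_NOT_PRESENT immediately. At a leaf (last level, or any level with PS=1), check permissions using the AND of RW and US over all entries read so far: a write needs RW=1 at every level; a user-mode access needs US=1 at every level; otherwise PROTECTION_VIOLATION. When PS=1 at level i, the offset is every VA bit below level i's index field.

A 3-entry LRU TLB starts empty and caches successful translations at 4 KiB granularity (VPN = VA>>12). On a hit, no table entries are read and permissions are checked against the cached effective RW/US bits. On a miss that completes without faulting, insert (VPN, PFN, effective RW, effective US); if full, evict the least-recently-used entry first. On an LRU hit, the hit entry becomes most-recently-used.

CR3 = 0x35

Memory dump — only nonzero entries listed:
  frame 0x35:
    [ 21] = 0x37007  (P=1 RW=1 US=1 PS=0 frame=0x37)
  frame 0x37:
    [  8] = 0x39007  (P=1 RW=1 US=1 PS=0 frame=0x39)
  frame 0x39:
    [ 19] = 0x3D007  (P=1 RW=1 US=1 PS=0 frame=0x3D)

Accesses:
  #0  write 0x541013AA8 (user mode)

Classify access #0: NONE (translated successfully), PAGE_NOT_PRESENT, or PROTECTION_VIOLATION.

Trace:
#0 VA=0x541013AA8 (w,user):
  [0] read 0x35 idx=21: raw=0x37007 flags P=1 W=1 U=1 S=0
  [1] read 0x37 idx=8: raw=0x39007 flags P=1 W=1 U=1 S=0
  [2] read 0x39 idx=19: raw=0x3D007 flags P=1 W=1 U=1 S=0
  → PA=0x3DAA8  (3 entries read)

Access #0 fault: NONE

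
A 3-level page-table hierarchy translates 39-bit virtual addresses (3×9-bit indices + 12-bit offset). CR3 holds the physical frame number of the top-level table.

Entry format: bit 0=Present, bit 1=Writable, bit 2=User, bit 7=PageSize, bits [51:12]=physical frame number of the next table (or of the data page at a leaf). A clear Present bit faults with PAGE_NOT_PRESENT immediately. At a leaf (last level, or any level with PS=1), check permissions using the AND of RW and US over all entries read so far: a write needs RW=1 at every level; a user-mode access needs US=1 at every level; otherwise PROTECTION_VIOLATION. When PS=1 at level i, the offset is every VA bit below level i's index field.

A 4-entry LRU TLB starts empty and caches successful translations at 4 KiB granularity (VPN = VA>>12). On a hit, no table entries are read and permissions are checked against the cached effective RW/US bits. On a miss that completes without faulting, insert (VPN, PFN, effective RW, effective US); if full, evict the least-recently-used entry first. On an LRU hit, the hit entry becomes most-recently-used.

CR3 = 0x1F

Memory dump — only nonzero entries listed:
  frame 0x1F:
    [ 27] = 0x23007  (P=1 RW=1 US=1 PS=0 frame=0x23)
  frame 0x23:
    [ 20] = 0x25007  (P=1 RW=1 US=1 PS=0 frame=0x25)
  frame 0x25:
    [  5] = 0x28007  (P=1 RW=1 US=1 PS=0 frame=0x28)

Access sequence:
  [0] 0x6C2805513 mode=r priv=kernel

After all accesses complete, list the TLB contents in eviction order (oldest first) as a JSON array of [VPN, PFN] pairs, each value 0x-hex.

Per-access translation:
#0 VA=0x6C2805513 (r,kernel):
  L0 @0x1F[27] → 0x23007  P=1,RW=1,US=1,PS=0
  L1 @0x23[20] → 0x25007  P=1,RW=1,US=1,PS=0
  L2 @0x25[5] → 0x28007  P=1,RW=1,US=1,PS=0
  ✓ 0x28513  — 3 lookups

TLB: [["0x6C2805", "0x28"]]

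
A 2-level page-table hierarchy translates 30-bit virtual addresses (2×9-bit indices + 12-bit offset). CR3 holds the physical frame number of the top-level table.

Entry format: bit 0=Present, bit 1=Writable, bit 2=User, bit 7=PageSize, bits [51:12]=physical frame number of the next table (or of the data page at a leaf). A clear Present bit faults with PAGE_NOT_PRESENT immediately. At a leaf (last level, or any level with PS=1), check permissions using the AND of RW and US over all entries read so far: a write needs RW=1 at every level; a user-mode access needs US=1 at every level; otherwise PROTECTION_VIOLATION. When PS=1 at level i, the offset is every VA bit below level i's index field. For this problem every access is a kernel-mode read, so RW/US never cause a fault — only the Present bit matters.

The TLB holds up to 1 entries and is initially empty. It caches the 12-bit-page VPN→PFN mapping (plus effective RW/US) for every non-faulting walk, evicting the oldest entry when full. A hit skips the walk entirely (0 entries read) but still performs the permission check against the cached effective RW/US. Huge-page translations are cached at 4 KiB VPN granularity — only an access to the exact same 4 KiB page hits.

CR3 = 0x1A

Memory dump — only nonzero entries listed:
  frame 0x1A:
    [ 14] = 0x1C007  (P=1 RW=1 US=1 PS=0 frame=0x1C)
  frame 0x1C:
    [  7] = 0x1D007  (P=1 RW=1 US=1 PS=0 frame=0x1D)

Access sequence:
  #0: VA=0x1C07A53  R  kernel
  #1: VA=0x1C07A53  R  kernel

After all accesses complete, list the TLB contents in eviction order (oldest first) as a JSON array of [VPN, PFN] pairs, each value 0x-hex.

Trace:
#0 VA=0x1C07A53 (r,kernel):
  L0: frame=0x1A idx=14 entry=0x1C007 [P=1 RW=1 US=1 PS=0]
  L1: frame=0x1C idx=7 entry=0x1D007 [P=1 RW=1 US=1 PS=0]
  → PA=0x1DA53  (2 entries read)
#1 VA=0x1C07A53 (r,kernel):
  TLB hit vpn=0x1C07 → PA=0x1DA53

TLB: [["0x1C07", "0x1D"]]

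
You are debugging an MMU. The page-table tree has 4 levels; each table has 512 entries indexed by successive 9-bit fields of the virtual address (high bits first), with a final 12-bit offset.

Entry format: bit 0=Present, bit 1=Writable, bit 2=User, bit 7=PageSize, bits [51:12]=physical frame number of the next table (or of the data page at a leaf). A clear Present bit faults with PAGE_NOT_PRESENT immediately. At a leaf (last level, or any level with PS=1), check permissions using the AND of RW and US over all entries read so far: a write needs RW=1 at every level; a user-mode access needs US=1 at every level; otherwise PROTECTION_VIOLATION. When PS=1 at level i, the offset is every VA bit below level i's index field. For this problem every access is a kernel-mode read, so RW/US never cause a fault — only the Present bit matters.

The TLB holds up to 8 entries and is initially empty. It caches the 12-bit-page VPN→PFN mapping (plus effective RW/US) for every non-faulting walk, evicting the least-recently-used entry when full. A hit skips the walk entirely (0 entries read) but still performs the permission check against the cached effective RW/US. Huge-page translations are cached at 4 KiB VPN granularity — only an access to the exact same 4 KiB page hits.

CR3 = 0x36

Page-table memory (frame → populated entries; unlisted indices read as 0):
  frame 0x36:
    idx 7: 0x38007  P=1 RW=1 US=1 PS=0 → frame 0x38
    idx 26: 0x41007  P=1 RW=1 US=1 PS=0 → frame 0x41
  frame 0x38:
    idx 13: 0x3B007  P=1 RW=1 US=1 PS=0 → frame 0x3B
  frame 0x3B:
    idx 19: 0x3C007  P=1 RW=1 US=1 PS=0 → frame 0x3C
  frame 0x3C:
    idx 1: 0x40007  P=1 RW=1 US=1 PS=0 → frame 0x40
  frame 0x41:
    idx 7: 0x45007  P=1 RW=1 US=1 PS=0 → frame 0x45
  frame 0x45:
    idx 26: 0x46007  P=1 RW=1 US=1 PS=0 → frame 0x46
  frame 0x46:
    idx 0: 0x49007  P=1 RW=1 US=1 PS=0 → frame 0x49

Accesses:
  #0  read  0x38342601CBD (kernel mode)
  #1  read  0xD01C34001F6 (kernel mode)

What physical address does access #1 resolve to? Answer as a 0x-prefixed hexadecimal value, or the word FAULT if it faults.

Walk each access:
#0 VA=0x38342601CBD (r,kernel):
  L0 @0x36[7] → 0x38007  P=1,RW=1,US=1,PS=0
  L1 @0x38[13] → 0x3B007  P=1,RW=1,US=1,PS=0
  L2 @0x3B[19] → 0x3C007  P=1,RW=1,US=1,PS=0
  L3 @0x3C[1] → 0x40007  P=1,RW=1,US=1,PS=0
  ⇒ phys 0x40CBD  [4 reads]
#1 VA=0xD01C34001F6 (r,kernel):
  L0 @0x36[26] → 0x41007  P=1,RW=1,US=1,PS=0
  L1 @0x41[7] → 0x45007  P=1,RW=1,US=1,PS=0
  L2 @0x45[26] → 0x46007  P=1,RW=1,US=1,PS=0
  L3 @0x46[0] → 0x49007  P=1,RW=1,US=1,PS=0
  ⇒ phys 0x491F6  [4 reads]

Access #1 PA: 0x491F6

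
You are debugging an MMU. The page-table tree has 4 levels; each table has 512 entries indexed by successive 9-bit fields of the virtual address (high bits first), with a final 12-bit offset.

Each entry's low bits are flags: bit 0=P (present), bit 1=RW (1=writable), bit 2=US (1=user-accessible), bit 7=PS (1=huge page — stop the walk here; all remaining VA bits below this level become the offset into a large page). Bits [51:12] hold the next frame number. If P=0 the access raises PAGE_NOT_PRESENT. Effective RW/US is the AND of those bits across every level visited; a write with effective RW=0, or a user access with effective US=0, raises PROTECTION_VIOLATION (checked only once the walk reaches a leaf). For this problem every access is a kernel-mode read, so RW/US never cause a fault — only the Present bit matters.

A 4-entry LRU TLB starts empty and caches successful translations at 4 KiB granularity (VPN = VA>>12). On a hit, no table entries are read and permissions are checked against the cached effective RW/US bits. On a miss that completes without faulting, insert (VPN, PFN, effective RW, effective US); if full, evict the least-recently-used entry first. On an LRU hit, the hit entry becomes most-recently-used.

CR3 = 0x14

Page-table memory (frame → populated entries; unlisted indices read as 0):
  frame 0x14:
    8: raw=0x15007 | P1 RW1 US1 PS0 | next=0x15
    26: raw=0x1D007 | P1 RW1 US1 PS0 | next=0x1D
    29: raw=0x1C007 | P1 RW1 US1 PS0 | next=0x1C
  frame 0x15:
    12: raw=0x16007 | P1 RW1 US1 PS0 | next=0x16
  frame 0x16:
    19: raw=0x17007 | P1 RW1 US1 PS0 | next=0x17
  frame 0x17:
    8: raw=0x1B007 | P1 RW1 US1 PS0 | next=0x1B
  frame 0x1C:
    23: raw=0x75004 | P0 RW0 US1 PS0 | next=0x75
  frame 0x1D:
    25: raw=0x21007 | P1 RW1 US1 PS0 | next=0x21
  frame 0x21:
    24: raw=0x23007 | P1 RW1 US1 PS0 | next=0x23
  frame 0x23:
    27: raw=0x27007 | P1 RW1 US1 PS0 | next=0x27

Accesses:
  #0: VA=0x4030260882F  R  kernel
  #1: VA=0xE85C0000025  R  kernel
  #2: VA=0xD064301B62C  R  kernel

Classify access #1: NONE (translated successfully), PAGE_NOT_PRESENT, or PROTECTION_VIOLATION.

Trace:
#0 VA=0x4030260882F (r,kernel):
  L0 @0x14[8] → 0x15007  P=1,RW=1,US=1,PS=0
  L1 @0x15[12] → 0x16007  P=1,RW=1,US=1,PS=0
  L2 @0x16[19] → 0x17007  P=1,RW=1,US=1,PS=0
  L3 @0x17[8] → 0x1B007  P=1,RW=1,US=1,PS=0
  ⇒ phys 0x1B82F  [4 reads]
#1 VA=0xE85C0000025 (r,kernel):
  L0 @0x14[29] → 0x1C007  P=1,RW=1,US=1,PS=0
  L1 @0x1C[23] → 0x75004  P=0,RW=0,US=1,PS=0
  → PAGE_NOT_PRESENT  (2 entries read)
#2 VA=0xD064301B62C (r,kernel):
  L0 @0x14[26] → 0x1D007  P=1,RW=1,US=1,PS=0
  L1 @0x1D[25] → 0x21007  P=1,RW=1,US=1,PS=0
  L2 @0x21[24] → 0x23007  P=1,RW=1,US=1,PS=0
  L3 @0x23[27] → 0x27007  P=1,RW=1,US=1,PS=0
  ⇒ phys 0x2762C  [4 reads]

Access #1 fault: PAGE_NOT_PRESENT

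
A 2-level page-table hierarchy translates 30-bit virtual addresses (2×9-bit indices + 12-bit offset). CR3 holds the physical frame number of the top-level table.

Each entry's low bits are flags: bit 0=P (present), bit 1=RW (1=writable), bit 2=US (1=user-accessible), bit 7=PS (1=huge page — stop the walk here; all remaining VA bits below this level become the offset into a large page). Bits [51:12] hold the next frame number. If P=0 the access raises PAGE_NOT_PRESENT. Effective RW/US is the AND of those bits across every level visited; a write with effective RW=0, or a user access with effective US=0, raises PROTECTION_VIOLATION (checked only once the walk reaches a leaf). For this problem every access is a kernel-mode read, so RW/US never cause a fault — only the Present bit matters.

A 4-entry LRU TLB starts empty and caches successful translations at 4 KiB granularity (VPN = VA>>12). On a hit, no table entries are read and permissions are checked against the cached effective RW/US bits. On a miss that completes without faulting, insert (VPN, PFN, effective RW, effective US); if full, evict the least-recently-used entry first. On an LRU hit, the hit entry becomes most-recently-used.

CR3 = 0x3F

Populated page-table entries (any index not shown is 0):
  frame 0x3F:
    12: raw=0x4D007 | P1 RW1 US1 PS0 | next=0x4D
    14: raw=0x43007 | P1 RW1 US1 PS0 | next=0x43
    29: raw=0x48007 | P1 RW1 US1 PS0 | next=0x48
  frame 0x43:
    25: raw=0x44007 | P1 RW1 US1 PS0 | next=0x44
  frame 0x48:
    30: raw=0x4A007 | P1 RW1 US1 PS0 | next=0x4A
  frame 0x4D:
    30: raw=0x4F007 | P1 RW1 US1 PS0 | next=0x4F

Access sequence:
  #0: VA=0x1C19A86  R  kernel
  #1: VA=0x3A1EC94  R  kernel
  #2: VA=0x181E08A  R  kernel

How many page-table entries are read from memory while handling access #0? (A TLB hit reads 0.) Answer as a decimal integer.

Trace:
#0 VA=0x1C19A86 (r,kernel):
  L0: frame=0x3F idx=14 entry=0x43007 [P=1 RW=1 US=1 PS=0]
  L1: frame=0x43 idx=25 entry=0x44007 [P=1 RW=1 US=1 PS=0]
  → PA=0x44A86  (2 entries read)
#1 VA=0x3A1EC94 (r,kernel):
  L0: frame=0x3F idx=29 entry=0x48007 [P=1 RW=1 US=1 PS=0]
  L1: frame=0x48 idx=30 entry=0x4A007 [P=1 RW=1 US=1 PS=0]
  → PA=0x4AC94  (2 entries read)
#2 VA=0x181E08A (r,kernel):
  L0: frame=0x3F idx=12 entry=0x4D007 [P=1 RW=1 US=1 PS=0]
  L1: frame=0x4D idx=30 entry=0x4F007 [P=1 RW=1 US=1 PS=0]
  → PA=0x4F08A  (2 entries read)

Entries read for #0: 2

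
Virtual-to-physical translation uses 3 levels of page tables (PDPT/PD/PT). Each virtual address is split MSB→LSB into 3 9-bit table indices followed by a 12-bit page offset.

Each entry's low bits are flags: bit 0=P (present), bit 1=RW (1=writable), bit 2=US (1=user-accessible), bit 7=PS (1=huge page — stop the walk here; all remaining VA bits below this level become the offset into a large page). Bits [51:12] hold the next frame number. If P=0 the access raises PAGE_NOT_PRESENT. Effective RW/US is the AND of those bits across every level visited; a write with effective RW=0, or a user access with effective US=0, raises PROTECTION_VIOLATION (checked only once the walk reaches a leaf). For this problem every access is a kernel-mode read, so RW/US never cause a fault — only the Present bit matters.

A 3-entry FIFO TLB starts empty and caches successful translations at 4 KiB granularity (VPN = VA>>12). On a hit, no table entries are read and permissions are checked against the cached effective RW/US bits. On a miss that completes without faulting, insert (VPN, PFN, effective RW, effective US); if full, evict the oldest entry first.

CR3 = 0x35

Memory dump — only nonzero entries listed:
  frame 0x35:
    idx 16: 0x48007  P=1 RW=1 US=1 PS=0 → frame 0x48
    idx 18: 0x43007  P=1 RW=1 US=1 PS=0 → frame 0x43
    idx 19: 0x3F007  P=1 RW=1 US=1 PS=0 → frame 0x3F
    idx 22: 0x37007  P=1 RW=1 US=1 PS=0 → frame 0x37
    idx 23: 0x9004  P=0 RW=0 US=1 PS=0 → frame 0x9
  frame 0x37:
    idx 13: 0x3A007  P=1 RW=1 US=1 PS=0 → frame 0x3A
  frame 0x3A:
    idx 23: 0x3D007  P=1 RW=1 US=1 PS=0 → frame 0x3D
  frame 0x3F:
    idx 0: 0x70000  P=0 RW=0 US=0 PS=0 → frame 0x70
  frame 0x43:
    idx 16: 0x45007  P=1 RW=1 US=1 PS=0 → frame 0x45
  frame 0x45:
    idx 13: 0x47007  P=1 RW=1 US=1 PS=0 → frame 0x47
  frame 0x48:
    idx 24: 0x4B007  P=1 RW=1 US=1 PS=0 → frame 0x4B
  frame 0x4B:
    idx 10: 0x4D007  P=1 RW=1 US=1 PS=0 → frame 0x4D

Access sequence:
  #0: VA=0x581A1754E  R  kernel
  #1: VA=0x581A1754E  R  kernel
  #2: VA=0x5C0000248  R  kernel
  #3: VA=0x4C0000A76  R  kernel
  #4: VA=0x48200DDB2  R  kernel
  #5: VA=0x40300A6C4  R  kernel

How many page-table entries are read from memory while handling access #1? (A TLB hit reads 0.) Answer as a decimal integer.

Per-access translation:
#0 VA=0x581A1754E (r,kernel):
  L0 @0x35[22] → 0x37007  P=1,RW=1,US=1,PS=0
  L1 @0x37[13] → 0x3A007  P=1,RW=1,US=1,PS=0
  L2 @0x3A[23] → 0x3D007  P=1,RW=1,US=1,PS=0
  → PA=0x3D54E  (3 entries read)
#1 VA=0x581A1754E (r,kernel):
  TLB hit vpn=0x581A17 → PA=0x3D54E
#2 VA=0x5C0000248 (r,kernel):
  L0 @0x35[23] → 0x9004  P=0,RW=0,US=1,PS=0
  ⇒ fault: PAGE_NOT_PRESENT  — 1 lookups
#3 VA=0x4C0000A76 (r,kernel):
  L0 @0x35[19] → 0x3F007  P=1,RW=1,US=1,PS=0
  L1 @0x3F[0] → 0x70000  P=0,RW=0,US=0,PS=0
  ⇒ fault: PAGE_NOT_PRESENT  — 2 lookups
#4 VA=0x48200DDB2 (r,kernel):
  L0 @0x35[18] → 0x43007  P=1,RW=1,US=1,PS=0
  L1 @0x43[16] → 0x45007  P=1,RW=1,US=1,PS=0
  L2 @0x45[13] → 0x47007  P=1,RW=1,US=1,PS=0
  → PA=0x47DB2  (3 entries read)
#5 VA=0x40300A6C4 (r,kernel):
  L0 @0x35[16] → 0x48007  P=1,RW=1,US=1,PS=0
  L1 @0x48[24] → 0x4B007  P=1,RW=1,US=1,PS=0
  L2 @0x4B[10] → 0x4D007  P=1,RW=1,US=1,PS=0
  → PA=0x4D6C4  (3 entries read)

Entries read for #1: 0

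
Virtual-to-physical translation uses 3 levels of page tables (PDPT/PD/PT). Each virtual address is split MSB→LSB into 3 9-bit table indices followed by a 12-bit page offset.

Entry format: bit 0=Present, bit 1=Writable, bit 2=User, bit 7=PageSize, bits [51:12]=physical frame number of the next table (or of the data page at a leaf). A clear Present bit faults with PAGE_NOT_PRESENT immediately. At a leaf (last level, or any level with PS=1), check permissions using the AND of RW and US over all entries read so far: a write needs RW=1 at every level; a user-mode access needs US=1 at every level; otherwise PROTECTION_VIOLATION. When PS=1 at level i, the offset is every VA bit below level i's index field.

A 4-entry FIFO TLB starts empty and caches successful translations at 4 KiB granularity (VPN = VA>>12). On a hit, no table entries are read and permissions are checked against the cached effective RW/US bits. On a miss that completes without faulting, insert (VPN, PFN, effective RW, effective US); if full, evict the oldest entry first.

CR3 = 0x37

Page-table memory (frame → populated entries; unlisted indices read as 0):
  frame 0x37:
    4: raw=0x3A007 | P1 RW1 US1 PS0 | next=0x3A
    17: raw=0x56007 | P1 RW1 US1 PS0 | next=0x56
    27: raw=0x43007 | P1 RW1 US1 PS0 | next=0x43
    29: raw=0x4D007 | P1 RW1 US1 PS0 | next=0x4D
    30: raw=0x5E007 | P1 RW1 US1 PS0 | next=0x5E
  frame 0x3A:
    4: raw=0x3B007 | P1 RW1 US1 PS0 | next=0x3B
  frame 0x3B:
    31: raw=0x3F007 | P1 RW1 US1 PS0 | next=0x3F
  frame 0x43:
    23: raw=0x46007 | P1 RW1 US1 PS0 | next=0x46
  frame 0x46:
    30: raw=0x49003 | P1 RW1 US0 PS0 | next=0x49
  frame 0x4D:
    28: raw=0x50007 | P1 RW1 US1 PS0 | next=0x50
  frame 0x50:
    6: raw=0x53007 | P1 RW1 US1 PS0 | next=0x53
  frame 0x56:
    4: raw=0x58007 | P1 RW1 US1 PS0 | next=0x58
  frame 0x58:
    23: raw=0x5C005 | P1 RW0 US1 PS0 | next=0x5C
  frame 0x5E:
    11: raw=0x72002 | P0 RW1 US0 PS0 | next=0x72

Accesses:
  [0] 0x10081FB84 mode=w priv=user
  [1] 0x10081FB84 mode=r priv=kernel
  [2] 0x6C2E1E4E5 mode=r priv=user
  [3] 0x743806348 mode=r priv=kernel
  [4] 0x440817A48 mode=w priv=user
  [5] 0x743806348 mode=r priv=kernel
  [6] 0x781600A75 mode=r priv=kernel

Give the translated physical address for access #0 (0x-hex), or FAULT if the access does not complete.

Trace:
#0 VA=0x10081FB84 (w,user):
  [0] read 0x37 idx=4: raw=0x3A007 flags P=1 W=1 U=1 S=0
  [1] read 0x3A idx=4: raw=0x3B007 flags P=1 W=1 U=1 S=0
  [2] read 0x3B idx=31: raw=0x3F007 flags P=1 W=1 U=1 S=0
  ✓ 0x3FB84  — 3 lookups
#1 VA=0x10081FB84 (r,kernel):
  TLB hit vpn=0x10081F → PA=0x3FB84
#2 VA=0x6C2E1E4E5 (r,user):
  [0] read 0x37 idx=27: raw=0x43007 flags P=1 W=1 U=1 S=0
  [1] read 0x43 idx=23: raw=0x46007 flags P=1 W=1 U=1 S=0
  [2] read 0x46 idx=30: raw=0x49003 flags P=1 W=1 U=0 S=0
  → PROTECTION_VIOLATION  (3 entries read)
#3 VA=0x743806348 (r,kernel):
  [0] read 0x37 idx=29: raw=0x4D007 flags P=1 W=1 U=1 S=0
  [1] read 0x4D idx=28: raw=0x50007 flags P=1 W=1 U=1 S=0
  [2] read 0x50 idx=6: raw=0x53007 flags P=1 W=1 U=1 S=0
  ✓ 0x53348  — 3 lookups
#4 VA=0x440817A48 (w,user):
  [0] read 0x37 idx=17: raw=0x56007 flags P=1 W=1 U=1 S=0
  [1] read 0x56 idx=4: raw=0x58007 flags P=1 W=1 U=1 S=0
  [2] read 0x58 idx=23: raw=0x5C005 flags P=1 W=0 U=1 S=0
  → PROTECTION_VIOLATION  (3 entries read)
#5 VA=0x743806348 (r,kernel):
  TLB hit vpn=0x743806 → PA=0x53348
#6 VA=0x781600A75 (r,kernel):
  [0] read 0x37 idx=30: raw=0x5E007 flags P=1 W=1 U=1 S=0
  [1] read 0x5E idx=11: raw=0x72002 flags P=0 W=1 U=0 S=0
  → PAGE_NOT_PRESENT  (2 entries read)

Access #0 PA: 0x3FB84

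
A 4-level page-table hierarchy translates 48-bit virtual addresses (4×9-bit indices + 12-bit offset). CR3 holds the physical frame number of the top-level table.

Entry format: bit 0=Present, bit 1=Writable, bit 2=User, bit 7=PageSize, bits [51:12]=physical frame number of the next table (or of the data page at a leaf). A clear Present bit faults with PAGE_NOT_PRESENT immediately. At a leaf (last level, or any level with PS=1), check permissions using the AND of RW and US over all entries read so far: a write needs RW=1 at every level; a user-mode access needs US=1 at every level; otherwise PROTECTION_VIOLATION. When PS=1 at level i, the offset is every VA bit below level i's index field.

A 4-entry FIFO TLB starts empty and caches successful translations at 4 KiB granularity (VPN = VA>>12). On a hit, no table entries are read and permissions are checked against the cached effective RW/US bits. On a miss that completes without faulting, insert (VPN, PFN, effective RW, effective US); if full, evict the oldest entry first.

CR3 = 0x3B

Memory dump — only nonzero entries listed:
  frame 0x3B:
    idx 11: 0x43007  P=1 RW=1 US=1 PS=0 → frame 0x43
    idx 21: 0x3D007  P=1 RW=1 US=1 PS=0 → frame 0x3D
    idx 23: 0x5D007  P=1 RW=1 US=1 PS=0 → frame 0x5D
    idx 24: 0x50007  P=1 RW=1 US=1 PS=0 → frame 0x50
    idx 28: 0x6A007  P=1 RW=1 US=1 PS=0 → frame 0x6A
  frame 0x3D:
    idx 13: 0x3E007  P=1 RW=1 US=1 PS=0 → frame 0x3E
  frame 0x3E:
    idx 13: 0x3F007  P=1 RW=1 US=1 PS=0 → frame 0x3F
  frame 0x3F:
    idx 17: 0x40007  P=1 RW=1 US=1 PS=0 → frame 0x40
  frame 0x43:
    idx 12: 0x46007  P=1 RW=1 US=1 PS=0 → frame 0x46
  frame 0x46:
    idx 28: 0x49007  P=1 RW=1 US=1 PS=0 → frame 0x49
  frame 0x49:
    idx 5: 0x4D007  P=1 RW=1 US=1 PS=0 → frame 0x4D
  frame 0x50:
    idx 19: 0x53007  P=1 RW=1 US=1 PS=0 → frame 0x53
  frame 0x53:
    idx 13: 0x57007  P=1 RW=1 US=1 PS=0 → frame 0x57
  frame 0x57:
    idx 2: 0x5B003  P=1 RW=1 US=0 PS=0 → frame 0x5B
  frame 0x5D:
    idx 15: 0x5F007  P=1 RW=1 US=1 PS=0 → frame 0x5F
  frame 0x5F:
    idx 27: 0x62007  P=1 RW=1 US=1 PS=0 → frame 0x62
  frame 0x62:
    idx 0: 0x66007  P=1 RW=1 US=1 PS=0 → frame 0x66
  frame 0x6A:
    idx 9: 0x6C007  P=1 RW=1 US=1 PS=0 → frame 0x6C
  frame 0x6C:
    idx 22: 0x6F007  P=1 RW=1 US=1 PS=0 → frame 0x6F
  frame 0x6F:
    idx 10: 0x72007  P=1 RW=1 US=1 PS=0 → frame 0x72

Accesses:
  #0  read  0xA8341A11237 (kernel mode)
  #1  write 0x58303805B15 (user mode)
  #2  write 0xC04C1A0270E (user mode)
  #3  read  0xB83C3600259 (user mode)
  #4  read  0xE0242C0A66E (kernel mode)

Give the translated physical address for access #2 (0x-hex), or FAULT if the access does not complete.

Trace:
#0 VA=0xA8341A11237 (r,kernel):
  [0] read 0x3B idx=21: raw=0x3D007 flags P=1 W=1 U=1 S=0
  [1] read 0x3D idx=13: raw=0x3E007 flags P=1 W=1 U=1 S=0
  [2] read 0x3E idx=13: raw=0x3F007 flags P=1 W=1 U=1 S=0
  [3] read 0x3F idx=17: raw=0x40007 flags P=1 W=1 U=1 S=0
  → PA=0x40237  (4 entries read)
#1 VA=0x58303805B15 (w,user):
  [0] read 0x3B idx=11: raw=0x43007 flags P=1 W=1 U=1 S=0
  [1] read 0x43 idx=12: raw=0x46007 flags P=1 W=1 U=1 S=0
  [2] read 0x46 idx=28: raw=0x49007 flags P=1 W=1 U=1 S=0
  [3] read 0x49 idx=5: raw=0x4D007 flags P=1 W=1 U=1 S=0
  → PA=0x4DB15  (4 entries read)
#2 VA=0xC04C1A0270E (w,user):
  [0] read 0x3B idx=24: raw=0x50007 flags P=1 W=1 U=1 S=0
  [1] read 0x50 idx=19: raw=0x53007 flags P=1 W=1 U=1 S=0
  [2] read 0x53 idx=13: raw=0x57007 flags P=1 W=1 U=1 S=0
  [3] read 0x57 idx=2: raw=0x5B003 flags P=1 W=1 U=0 S=0
  ✗ PROTECTION_VIOLATION  [4 reads]
#3 VA=0xB83C3600259 (r,user):
  [0] read 0x3B idx=23: raw=0x5D007 flags P=1 W=1 U=1 S=0
  [1] read 0x5D idx=15: raw=0x5F007 flags P=1 W=1 U=1 S=0
  [2] read 0x5F idx=27: raw=0x62007 flags P=1 W=1 U=1 S=0
  [3] read 0x62 idx=0: raw=0x66007 flags P=1 W=1 U=1 S=0
  → PA=0x66259  (4 entries read)
#4 VA=0xE0242C0A66E (r,kernel):
  [0] read 0x3B idx=28: raw=0x6A007 flags P=1 W=1 U=1 S=0
  [1] read 0x6A idx=9: raw=0x6C007 flags P=1 W=1 U=1 S=0
  [2] read 0x6C idx=22: raw=0x6F007 flags P=1 W=1 U=1 S=0
  [3] read 0x6F idx=10: raw=0x72007 flags P=1 W=1 U=1 S=0
  → PA=0x7266E  (4 entries read)

Access #2 PA: FAULT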